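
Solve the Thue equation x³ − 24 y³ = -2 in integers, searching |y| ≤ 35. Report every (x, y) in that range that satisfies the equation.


The equation is x³ - 24y³ = -2. For fixed y, x³ = 24·y³ − 2, so a solution requires the RHS to be a perfect cube.
Strategy: iterate y from -35 to 35, compute RHS = 24·y³ − 2, and check whether it is a (positive or negative) perfect cube.
Check small values of y:
  y = 0: RHS = -2 is not a perfect cube.
  y = 1: RHS = 22 is not a perfect cube.
  y = -1: RHS = -26 is not a perfect cube.
  y = 2: RHS = 190 is not a perfect cube.
  y = -2: RHS = -194 is not a perfect cube.
  y = 3: RHS = 646 is not a perfect cube.
  y = -3: RHS = -650 is not a perfect cube.
Continuing the search up to |y| = 35 finds no solutions either.
No (x, y) in the scanned range satisfies the equation.

No integer solutions with |y| ≤ 35.


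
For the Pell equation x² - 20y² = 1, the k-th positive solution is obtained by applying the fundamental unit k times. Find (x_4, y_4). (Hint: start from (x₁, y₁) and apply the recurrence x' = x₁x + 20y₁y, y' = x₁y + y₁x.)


Step 1: Find the fundamental solution (x₁, y₁) of x² - 20y² = 1.
  Expand √20 as a continued fraction. a₀ = ⌊√20⌋ = 4; iterate m_{k+1} = d_k·a_k − m_k, d_{k+1} = (20 − m_{k+1}²)/d_k, a_{k+1} = ⌊(a₀ + m_{k+1})/d_{k+1}⌋ (starting m₀ = 0, d₀ = 1), with convergents p_k = a_k·p_{k-1} + p_{k-2}, q_k = a_k·q_{k-1} + q_{k-2} (p₋₁ = 1, q₋₁ = 0):
  k = 0: a₀ = 4; p₀/q₀ = 4/1; p₀² − 20·q₀² = 16 − 20 = -4.
  k = 1: m = 4, d = 4, a = ⌊(4 + 4)/4⌋ = 2; p/q = (2·4 + 1)/(2·1 + 0) = 9/2; p² − 20·q² = 81 − 80 = 1.
  The first convergent with p² − 20·q² = 1 gives the fundamental solution (x₁, y₁) = (9, 2).
Step 2: Apply the recurrence (x_{n+1}, y_{n+1}) = (x₁x_n + 20y₁y_n, x₁y_n + y₁x_n) repeatedly.
  From (x_1, y_1) = (9, 2): x_2 = 9·9 + 20·2·2 = 161; y_2 = 9·2 + 2·9 = 36.
  From (x_2, y_2) = (161, 36): x_3 = 9·161 + 20·2·36 = 2889; y_3 = 9·36 + 2·161 = 646.
  From (x_3, y_3) = (2889, 646): x_4 = 9·2889 + 20·2·646 = 51841; y_4 = 9·646 + 2·2889 = 11592.
Step 3: Verify x_4² - 20·y_4² = 2687489281 - 2687489280 = 1 (should be 1). ✓

(x_1, y_1) = (9, 2); (x_4, y_4) = (51841, 11592).


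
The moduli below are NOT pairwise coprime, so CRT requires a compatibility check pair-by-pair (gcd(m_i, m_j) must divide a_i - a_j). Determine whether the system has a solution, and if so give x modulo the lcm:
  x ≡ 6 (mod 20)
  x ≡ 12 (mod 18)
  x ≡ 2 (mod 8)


Moduli 20, 18, 8 are not pairwise coprime, so CRT works modulo lcm(m_i) when all pairwise compatibility conditions hold.
Pairwise compatibility: gcd(m_i, m_j) must divide a_i - a_j for every pair.
Merge one congruence at a time:
  Start: x ≡ 6 (mod 20).
  Combine with x ≡ 12 (mod 18): gcd(20, 18) = 2; 12 - 6 = 6, which IS divisible by 2, so compatible.
    Write x = 6 + 20·t and substitute into x ≡ 12 (mod 18): 20·t ≡ 12 − 6 = 6 (mod 18).
    Divide the congruence (and modulus) by g = 2: 10·t ≡ 3 (mod 9).
    Reduce coefficients mod 9: 1·t ≡ 3 (mod 9).
    So t ≡ 3 (mod 9).
    Then x = 6 + 20·3 = 66, valid modulo lcm(20, 18) = 180: x ≡ 66 (mod 180).
  Combine with x ≡ 2 (mod 8): gcd(180, 8) = 4; 2 - 66 = -64, which IS divisible by 4, so compatible.
    Write x = 66 + 180·t and substitute into x ≡ 2 (mod 8): 180·t ≡ 2 − 66 = -64 (mod 8).
    Divide the congruence (and modulus) by g = 4: 45·t ≡ -16 (mod 2).
    Reduce coefficients mod 2: 1·t ≡ 0 (mod 2).
    So t ≡ 0 (mod 2).
    Then x = 66 + 180·0 = 66, valid modulo lcm(180, 8) = 360: x ≡ 66 (mod 360).
Verify: 66 mod 20 = 6, 66 mod 18 = 12, 66 mod 8 = 2.

x ≡ 66 (mod 360).


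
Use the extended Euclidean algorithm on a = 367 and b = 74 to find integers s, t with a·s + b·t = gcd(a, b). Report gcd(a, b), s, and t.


Euclidean algorithm on (367, 74) — divide until remainder is 0:
  367 = 4 · 74 + 71
  74 = 1 · 71 + 3
  71 = 23 · 3 + 2
  3 = 1 · 2 + 1
  2 = 2 · 1 + 0
gcd(367, 74) = 1.
Track Bezout coefficients alongside the remainders: start with r₀ = 367 = a·1 + b·0 (s = 1, t = 0) and r₁ = 74 = a·0 + b·1 (s = 0, t = 1); each new remainder r_{k+1} = r_{k-1} − q_k·r_k inherits s_{k+1} = s_{k-1} − q_k·s_k, t_{k+1} = t_{k-1} − q_k·t_k, so r_k = a·s_k + b·t_k at every step:
  q = 4: r = 71, s = 1 − 4·0 = 1, t = 0 − 4·1 = -4  (check: 367·1 + 74·(-4) = 71)
  q = 1: r = 3, s = 0 − 1·1 = -1, t = 1 − 1·(-4) = 5  (check: 367·(-1) + 74·5 = 3)
  q = 23: r = 2, s = 1 − 23·(-1) = 24, t = -4 − 23·5 = -119  (check: 367·24 + 74·(-119) = 2)
  q = 1: r = 1, s = -1 − 1·24 = -25, t = 5 − 1·(-119) = 124  (check: 367·(-25) + 74·124 = 1)
The row with r = 1 (the gcd) gives the Bezout coefficients s = -25, t = 124.
Result: 367 · (-25) + 74 · (124) = 1.

gcd(367, 74) = 1; s = -25, t = 124 (check: 367·(-25) + 74·124 = 1).


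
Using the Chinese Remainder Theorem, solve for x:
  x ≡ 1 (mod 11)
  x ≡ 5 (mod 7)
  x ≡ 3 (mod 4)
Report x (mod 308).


Moduli 11, 7, 4 are pairwise coprime; by CRT there is a unique solution modulo M = 11 · 7 · 4 = 308.
Solve pairwise, accumulating the modulus:
  Start with x ≡ 1 (mod 11).
  Combine with x ≡ 5 (mod 7): since gcd(11, 7) = 1, we get a unique residue mod 77.
    Write x = 1 + 11·t and substitute into x ≡ 5 (mod 7): 11·t ≡ 5 − 1 = 4 (mod 7).
    Reduce coefficients mod 7: 4·t ≡ 4 (mod 7).
    The inverse of 4 mod 7 is 2 (since 4·2 = 8 = 1·7 + 1), so t ≡ 2·4 = 8 ≡ 1 (mod 7).
    Then x = 1 + 11·1 = 12, valid modulo lcm(11, 7) = 77: x ≡ 12 (mod 77).
  Combine with x ≡ 3 (mod 4): since gcd(77, 4) = 1, we get a unique residue mod 308.
    Write x = 12 + 77·t and substitute into x ≡ 3 (mod 4): 77·t ≡ 3 − 12 = -9 (mod 4).
    Reduce coefficients mod 4: 1·t ≡ 3 (mod 4).
    So t ≡ 3 (mod 4).
    Then x = 12 + 77·3 = 243, valid modulo lcm(77, 4) = 308: x ≡ 243 (mod 308).
Verify: 243 mod 11 = 1 ✓, 243 mod 7 = 5 ✓, 243 mod 4 = 3 ✓.

x ≡ 243 (mod 308).


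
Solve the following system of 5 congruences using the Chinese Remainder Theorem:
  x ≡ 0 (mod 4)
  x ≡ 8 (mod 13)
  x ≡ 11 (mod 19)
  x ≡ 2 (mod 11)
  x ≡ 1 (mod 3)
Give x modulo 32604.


Product of moduli M = 4 · 13 · 19 · 11 · 3 = 32604.
Merge one congruence at a time:
  Start: x ≡ 0 (mod 4).
  Combine with x ≡ 8 (mod 13); new modulus lcm = 52.
    Write x = 0 + 4·t and substitute into x ≡ 8 (mod 13): 4·t ≡ 8 − 0 = 8 (mod 13).
    The inverse of 4 mod 13 is 10 (since 4·10 = 40 = 3·13 + 1), so t ≡ 10·8 = 80 ≡ 2 (mod 13).
    Then x = 0 + 4·2 = 8, valid modulo lcm(4, 13) = 52: x ≡ 8 (mod 52).
  Combine with x ≡ 11 (mod 19); new modulus lcm = 988.
    Write x = 8 + 52·t and substitute into x ≡ 11 (mod 19): 52·t ≡ 11 − 8 = 3 (mod 19).
    Reduce coefficients mod 19: 14·t ≡ 3 (mod 19).
    The inverse of 14 mod 19 is 15 (since 14·15 = 210 = 11·19 + 1), so t ≡ 15·3 = 45 ≡ 7 (mod 19).
    Then x = 8 + 52·7 = 372, valid modulo lcm(52, 19) = 988: x ≡ 372 (mod 988).
  Combine with x ≡ 2 (mod 11); new modulus lcm = 10868.
    Write x = 372 + 988·t and substitute into x ≡ 2 (mod 11): 988·t ≡ 2 − 372 = -370 (mod 11).
    Reduce coefficients mod 11: 9·t ≡ 4 (mod 11).
    The inverse of 9 mod 11 is 5 (since 9·5 = 45 = 4·11 + 1), so t ≡ 5·4 = 20 ≡ 9 (mod 11).
    Then x = 372 + 988·9 = 9264, valid modulo lcm(988, 11) = 10868: x ≡ 9264 (mod 10868).
  Combine with x ≡ 1 (mod 3); new modulus lcm = 32604.
    Write x = 9264 + 10868·t and substitute into x ≡ 1 (mod 3): 10868·t ≡ 1 − 9264 = -9263 (mod 3).
    Reduce coefficients mod 3: 2·t ≡ 1 (mod 3).
    The inverse of 2 mod 3 is 2 (since 2·2 = 4 = 1·3 + 1), so t ≡ 2·1 = 2 ≡ 2 (mod 3).
    Then x = 9264 + 10868·2 = 31000, valid modulo lcm(10868, 3) = 32604: x ≡ 31000 (mod 32604).
Verify against each original: 31000 mod 4 = 0, 31000 mod 13 = 8, 31000 mod 19 = 11, 31000 mod 11 = 2, 31000 mod 3 = 1.

x ≡ 31000 (mod 32604).


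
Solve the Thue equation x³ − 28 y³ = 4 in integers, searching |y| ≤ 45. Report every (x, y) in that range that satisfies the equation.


The equation is x³ - 28y³ = 4. For fixed y, x³ = 28·y³ + 4, so a solution requires the RHS to be a perfect cube.
Strategy: iterate y from -45 to 45, compute RHS = 28·y³ + 4, and check whether it is a (positive or negative) perfect cube.
Check small values of y:
  y = 0: RHS = 4 is not a perfect cube.
  y = 1: RHS = 32 is not a perfect cube.
  y = -1: RHS = -24 is not a perfect cube.
  y = 2: RHS = 228 is not a perfect cube.
  y = -2: RHS = -220 is not a perfect cube.
  y = 3: RHS = 760 is not a perfect cube.
  y = -3: RHS = -752 is not a perfect cube.
Continuing the search up to |y| = 45 finds no solutions either.
No (x, y) in the scanned range satisfies the equation.

No integer solutions with |y| ≤ 45.


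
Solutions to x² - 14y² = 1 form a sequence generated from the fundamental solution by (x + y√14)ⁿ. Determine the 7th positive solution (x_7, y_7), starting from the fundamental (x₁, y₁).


Step 1: Find the fundamental solution (x₁, y₁) of x² - 14y² = 1.
  Expand √14 as a continued fraction. a₀ = ⌊√14⌋ = 3; iterate m_{k+1} = d_k·a_k − m_k, d_{k+1} = (14 − m_{k+1}²)/d_k, a_{k+1} = ⌊(a₀ + m_{k+1})/d_{k+1}⌋ (starting m₀ = 0, d₀ = 1), with convergents p_k = a_k·p_{k-1} + p_{k-2}, q_k = a_k·q_{k-1} + q_{k-2} (p₋₁ = 1, q₋₁ = 0):
  k = 0: a₀ = 3; p₀/q₀ = 3/1; p₀² − 14·q₀² = 9 − 14 = -5.
  k = 1: m = 3, d = 5, a = ⌊(3 + 3)/5⌋ = 1; p/q = (1·3 + 1)/(1·1 + 0) = 4/1; p² − 14·q² = 16 − 14 = 2.
  k = 2: m = 2, d = 2, a = ⌊(3 + 2)/2⌋ = 2; p/q = (2·4 + 3)/(2·1 + 1) = 11/3; p² − 14·q² = 121 − 126 = -5.
  k = 3: m = 2, d = 5, a = ⌊(3 + 2)/5⌋ = 1; p/q = (1·11 + 4)/(1·3 + 1) = 15/4; p² − 14·q² = 225 − 224 = 1.
  The first convergent with p² − 14·q² = 1 gives the fundamental solution (x₁, y₁) = (15, 4).
Step 2: Apply the recurrence (x_{n+1}, y_{n+1}) = (x₁x_n + 14y₁y_n, x₁y_n + y₁x_n) repeatedly.
  From (x_1, y_1) = (15, 4): x_2 = 15·15 + 14·4·4 = 449; y_2 = 15·4 + 4·15 = 120.
  From (x_2, y_2) = (449, 120): x_3 = 15·449 + 14·4·120 = 13455; y_3 = 15·120 + 4·449 = 3596.
  From (x_3, y_3) = (13455, 3596): x_4 = 15·13455 + 14·4·3596 = 403201; y_4 = 15·3596 + 4·13455 = 107760.
  From (x_4, y_4) = (403201, 107760): x_5 = 15·403201 + 14·4·107760 = 12082575; y_5 = 15·107760 + 4·403201 = 3229204.
  From (x_5, y_5) = (12082575, 3229204): x_6 = 15·12082575 + 14·4·3229204 = 362074049; y_6 = 15·3229204 + 4·12082575 = 96768360.
  From (x_6, y_6) = (362074049, 96768360): x_7 = 15·362074049 + 14·4·96768360 = 10850138895; y_7 = 15·96768360 + 4·362074049 = 2899821596.
Step 3: Verify x_7² - 14·y_7² = 117725514040791821025 - 117725514040791821024 = 1 (should be 1). ✓

(x_1, y_1) = (15, 4); (x_7, y_7) = (10850138895, 2899821596).


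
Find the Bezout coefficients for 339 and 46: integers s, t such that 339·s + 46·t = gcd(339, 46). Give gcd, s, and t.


Euclidean algorithm on (339, 46) — divide until remainder is 0:
  339 = 7 · 46 + 17
  46 = 2 · 17 + 12
  17 = 1 · 12 + 5
  12 = 2 · 5 + 2
  5 = 2 · 2 + 1
  2 = 2 · 1 + 0
gcd(339, 46) = 1.
Track Bezout coefficients alongside the remainders: start with r₀ = 339 = a·1 + b·0 (s = 1, t = 0) and r₁ = 46 = a·0 + b·1 (s = 0, t = 1); each new remainder r_{k+1} = r_{k-1} − q_k·r_k inherits s_{k+1} = s_{k-1} − q_k·s_k, t_{k+1} = t_{k-1} − q_k·t_k, so r_k = a·s_k + b·t_k at every step:
  q = 7: r = 17, s = 1 − 7·0 = 1, t = 0 − 7·1 = -7  (check: 339·1 + 46·(-7) = 17)
  q = 2: r = 12, s = 0 − 2·1 = -2, t = 1 − 2·(-7) = 15  (check: 339·(-2) + 46·15 = 12)
  q = 1: r = 5, s = 1 − 1·(-2) = 3, t = -7 − 1·15 = -22  (check: 339·3 + 46·(-22) = 5)
  q = 2: r = 2, s = -2 − 2·3 = -8, t = 15 − 2·(-22) = 59  (check: 339·(-8) + 46·59 = 2)
  q = 2: r = 1, s = 3 − 2·(-8) = 19, t = -22 − 2·59 = -140  (check: 339·19 + 46·(-140) = 1)
The row with r = 1 (the gcd) gives the Bezout coefficients s = 19, t = -140.
Result: 339 · (19) + 46 · (-140) = 1.

gcd(339, 46) = 1; s = 19, t = -140 (check: 339·19 + 46·(-140) = 1).


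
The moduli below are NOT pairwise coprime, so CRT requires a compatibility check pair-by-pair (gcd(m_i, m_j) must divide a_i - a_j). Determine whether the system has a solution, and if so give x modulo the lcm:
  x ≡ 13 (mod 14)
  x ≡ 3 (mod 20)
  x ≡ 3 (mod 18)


Moduli 14, 20, 18 are not pairwise coprime, so CRT works modulo lcm(m_i) when all pairwise compatibility conditions hold.
Pairwise compatibility: gcd(m_i, m_j) must divide a_i - a_j for every pair.
Merge one congruence at a time:
  Start: x ≡ 13 (mod 14).
  Combine with x ≡ 3 (mod 20): gcd(14, 20) = 2; 3 - 13 = -10, which IS divisible by 2, so compatible.
    Write x = 13 + 14·t and substitute into x ≡ 3 (mod 20): 14·t ≡ 3 − 13 = -10 (mod 20).
    Divide the congruence (and modulus) by g = 2: 7·t ≡ -5 (mod 10).
    Reduce coefficients mod 10: 7·t ≡ 5 (mod 10).
    The inverse of 7 mod 10 is 3 (since 7·3 = 21 = 2·10 + 1), so t ≡ 3·5 = 15 ≡ 5 (mod 10).
    Then x = 13 + 14·5 = 83, valid modulo lcm(14, 20) = 140: x ≡ 83 (mod 140).
  Combine with x ≡ 3 (mod 18): gcd(140, 18) = 2; 3 - 83 = -80, which IS divisible by 2, so compatible.
    Write x = 83 + 140·t and substitute into x ≡ 3 (mod 18): 140·t ≡ 3 − 83 = -80 (mod 18).
    Divide the congruence (and modulus) by g = 2: 70·t ≡ -40 (mod 9).
    Reduce coefficients mod 9: 7·t ≡ 5 (mod 9).
    The inverse of 7 mod 9 is 4 (since 7·4 = 28 = 3·9 + 1), so t ≡ 4·5 = 20 ≡ 2 (mod 9).
    Then x = 83 + 140·2 = 363, valid modulo lcm(140, 18) = 1260: x ≡ 363 (mod 1260).
Verify: 363 mod 14 = 13, 363 mod 20 = 3, 363 mod 18 = 3.

x ≡ 363 (mod 1260).


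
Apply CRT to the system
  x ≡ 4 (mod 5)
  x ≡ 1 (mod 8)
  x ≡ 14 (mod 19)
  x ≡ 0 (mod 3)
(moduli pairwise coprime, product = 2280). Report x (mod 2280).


Product of moduli M = 5 · 8 · 19 · 3 = 2280.
Merge one congruence at a time:
  Start: x ≡ 4 (mod 5).
  Combine with x ≡ 1 (mod 8); new modulus lcm = 40.
    Write x = 4 + 5·t and substitute into x ≡ 1 (mod 8): 5·t ≡ 1 − 4 = -3 (mod 8).
    Reduce coefficients mod 8: 5·t ≡ 5 (mod 8).
    The inverse of 5 mod 8 is 5 (since 5·5 = 25 = 3·8 + 1), so t ≡ 5·5 = 25 ≡ 1 (mod 8).
    Then x = 4 + 5·1 = 9, valid modulo lcm(5, 8) = 40: x ≡ 9 (mod 40).
  Combine with x ≡ 14 (mod 19); new modulus lcm = 760.
    Write x = 9 + 40·t and substitute into x ≡ 14 (mod 19): 40·t ≡ 14 − 9 = 5 (mod 19).
    Reduce coefficients mod 19: 2·t ≡ 5 (mod 19).
    The inverse of 2 mod 19 is 10 (since 2·10 = 20 = 1·19 + 1), so t ≡ 10·5 = 50 ≡ 12 (mod 19).
    Then x = 9 + 40·12 = 489, valid modulo lcm(40, 19) = 760: x ≡ 489 (mod 760).
  Combine with x ≡ 0 (mod 3); new modulus lcm = 2280.
    Write x = 489 + 760·t and substitute into x ≡ 0 (mod 3): 760·t ≡ 0 − 489 = -489 (mod 3).
    Reduce coefficients mod 3: 1·t ≡ 0 (mod 3).
    So t ≡ 0 (mod 3).
    Then x = 489 + 760·0 = 489, valid modulo lcm(760, 3) = 2280: x ≡ 489 (mod 2280).
Verify against each original: 489 mod 5 = 4, 489 mod 8 = 1, 489 mod 19 = 14, 489 mod 3 = 0.

x ≡ 489 (mod 2280).


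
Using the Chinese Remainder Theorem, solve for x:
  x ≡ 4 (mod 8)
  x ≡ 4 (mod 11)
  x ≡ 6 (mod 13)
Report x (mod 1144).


Moduli 8, 11, 13 are pairwise coprime; by CRT there is a unique solution modulo M = 8 · 11 · 13 = 1144.
Solve pairwise, accumulating the modulus:
  Start with x ≡ 4 (mod 8).
  Combine with x ≡ 4 (mod 11): since gcd(8, 11) = 1, we get a unique residue mod 88.
    Write x = 4 + 8·t and substitute into x ≡ 4 (mod 11): 8·t ≡ 4 − 4 = 0 (mod 11).
    The inverse of 8 mod 11 is 7 (since 8·7 = 56 = 5·11 + 1), so t ≡ 7·0 = 0 ≡ 0 (mod 11).
    Then x = 4 + 8·0 = 4, valid modulo lcm(8, 11) = 88: x ≡ 4 (mod 88).
  Combine with x ≡ 6 (mod 13): since gcd(88, 13) = 1, we get a unique residue mod 1144.
    Write x = 4 + 88·t and substitute into x ≡ 6 (mod 13): 88·t ≡ 6 − 4 = 2 (mod 13).
    Reduce coefficients mod 13: 10·t ≡ 2 (mod 13).
    The inverse of 10 mod 13 is 4 (since 10·4 = 40 = 3·13 + 1), so t ≡ 4·2 = 8 ≡ 8 (mod 13).
    Then x = 4 + 88·8 = 708, valid modulo lcm(88, 13) = 1144: x ≡ 708 (mod 1144).
Verify: 708 mod 8 = 4 ✓, 708 mod 11 = 4 ✓, 708 mod 13 = 6 ✓.

x ≡ 708 (mod 1144).


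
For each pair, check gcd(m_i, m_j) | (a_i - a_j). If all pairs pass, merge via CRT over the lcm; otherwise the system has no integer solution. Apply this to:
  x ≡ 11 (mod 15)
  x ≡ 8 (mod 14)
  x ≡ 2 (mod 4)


Moduli 15, 14, 4 are not pairwise coprime, so CRT works modulo lcm(m_i) when all pairwise compatibility conditions hold.
Pairwise compatibility: gcd(m_i, m_j) must divide a_i - a_j for every pair.
Merge one congruence at a time:
  Start: x ≡ 11 (mod 15).
  Combine with x ≡ 8 (mod 14): gcd(15, 14) = 1; 8 - 11 = -3, which IS divisible by 1, so compatible.
    Write x = 11 + 15·t and substitute into x ≡ 8 (mod 14): 15·t ≡ 8 − 11 = -3 (mod 14).
    Reduce coefficients mod 14: 1·t ≡ 11 (mod 14).
    So t ≡ 11 (mod 14).
    Then x = 11 + 15·11 = 176, valid modulo lcm(15, 14) = 210: x ≡ 176 (mod 210).
  Combine with x ≡ 2 (mod 4): gcd(210, 4) = 2; 2 - 176 = -174, which IS divisible by 2, so compatible.
    Write x = 176 + 210·t and substitute into x ≡ 2 (mod 4): 210·t ≡ 2 − 176 = -174 (mod 4).
    Divide the congruence (and modulus) by g = 2: 105·t ≡ -87 (mod 2).
    Reduce coefficients mod 2: 1·t ≡ 1 (mod 2).
    So t ≡ 1 (mod 2).
    Then x = 176 + 210·1 = 386, valid modulo lcm(210, 4) = 420: x ≡ 386 (mod 420).
Verify: 386 mod 15 = 11, 386 mod 14 = 8, 386 mod 4 = 2.

x ≡ 386 (mod 420).


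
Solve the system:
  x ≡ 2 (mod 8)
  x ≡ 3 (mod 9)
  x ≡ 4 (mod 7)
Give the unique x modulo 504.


Moduli 8, 9, 7 are pairwise coprime; by CRT there is a unique solution modulo M = 8 · 9 · 7 = 504.
Solve pairwise, accumulating the modulus:
  Start with x ≡ 2 (mod 8).
  Combine with x ≡ 3 (mod 9): since gcd(8, 9) = 1, we get a unique residue mod 72.
    Write x = 2 + 8·t and substitute into x ≡ 3 (mod 9): 8·t ≡ 3 − 2 = 1 (mod 9).
    The inverse of 8 mod 9 is 8 (since 8·8 = 64 = 7·9 + 1), so t ≡ 8·1 = 8 ≡ 8 (mod 9).
    Then x = 2 + 8·8 = 66, valid modulo lcm(8, 9) = 72: x ≡ 66 (mod 72).
  Combine with x ≡ 4 (mod 7): since gcd(72, 7) = 1, we get a unique residue mod 504.
    Write x = 66 + 72·t and substitute into x ≡ 4 (mod 7): 72·t ≡ 4 − 66 = -62 (mod 7).
    Reduce coefficients mod 7: 2·t ≡ 1 (mod 7).
    The inverse of 2 mod 7 is 4 (since 2·4 = 8 = 1·7 + 1), so t ≡ 4·1 = 4 ≡ 4 (mod 7).
    Then x = 66 + 72·4 = 354, valid modulo lcm(72, 7) = 504: x ≡ 354 (mod 504).
Verify: 354 mod 8 = 2 ✓, 354 mod 9 = 3 ✓, 354 mod 7 = 4 ✓.

x ≡ 354 (mod 504).


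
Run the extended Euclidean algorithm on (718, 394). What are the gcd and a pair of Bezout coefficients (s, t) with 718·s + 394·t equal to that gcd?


Euclidean algorithm on (718, 394) — divide until remainder is 0:
  718 = 1 · 394 + 324
  394 = 1 · 324 + 70
  324 = 4 · 70 + 44
  70 = 1 · 44 + 26
  44 = 1 · 26 + 18
  26 = 1 · 18 + 8
  18 = 2 · 8 + 2
  8 = 4 · 2 + 0
gcd(718, 394) = 2.
Track Bezout coefficients alongside the remainders: start with r₀ = 718 = a·1 + b·0 (s = 1, t = 0) and r₁ = 394 = a·0 + b·1 (s = 0, t = 1); each new remainder r_{k+1} = r_{k-1} − q_k·r_k inherits s_{k+1} = s_{k-1} − q_k·s_k, t_{k+1} = t_{k-1} − q_k·t_k, so r_k = a·s_k + b·t_k at every step:
  q = 1: r = 324, s = 1 − 1·0 = 1, t = 0 − 1·1 = -1  (check: 718·1 + 394·(-1) = 324)
  q = 1: r = 70, s = 0 − 1·1 = -1, t = 1 − 1·(-1) = 2  (check: 718·(-1) + 394·2 = 70)
  q = 4: r = 44, s = 1 − 4·(-1) = 5, t = -1 − 4·2 = -9  (check: 718·5 + 394·(-9) = 44)
  q = 1: r = 26, s = -1 − 1·5 = -6, t = 2 − 1·(-9) = 11  (check: 718·(-6) + 394·11 = 26)
  q = 1: r = 18, s = 5 − 1·(-6) = 11, t = -9 − 1·11 = -20  (check: 718·11 + 394·(-20) = 18)
  q = 1: r = 8, s = -6 − 1·11 = -17, t = 11 − 1·(-20) = 31  (check: 718·(-17) + 394·31 = 8)
  q = 2: r = 2, s = 11 − 2·(-17) = 45, t = -20 − 2·31 = -82  (check: 718·45 + 394·(-82) = 2)
The row with r = 2 (the gcd) gives the Bezout coefficients s = 45, t = -82.
Result: 718 · (45) + 394 · (-82) = 2.

gcd(718, 394) = 2; s = 45, t = -82 (check: 718·45 + 394·(-82) = 2).


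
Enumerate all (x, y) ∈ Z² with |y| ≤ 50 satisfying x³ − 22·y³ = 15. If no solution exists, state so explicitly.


The equation is x³ - 22y³ = 15. For fixed y, x³ = 22·y³ + 15, so a solution requires the RHS to be a perfect cube.
Strategy: iterate y from -50 to 50, compute RHS = 22·y³ + 15, and check whether it is a (positive or negative) perfect cube.
Check small values of y:
  y = 0: RHS = 15 is not a perfect cube.
  y = 1: RHS = 37 is not a perfect cube.
  y = -1: RHS = -7 is not a perfect cube.
  y = 2: RHS = 191 is not a perfect cube.
  y = -2: RHS = -161 is not a perfect cube.
  y = 3: RHS = 609 is not a perfect cube.
  y = -3: RHS = -579 is not a perfect cube.
Continuing the search up to |y| = 50 finds no solutions either.
No (x, y) in the scanned range satisfies the equation.

No integer solutions with |y| ≤ 50.


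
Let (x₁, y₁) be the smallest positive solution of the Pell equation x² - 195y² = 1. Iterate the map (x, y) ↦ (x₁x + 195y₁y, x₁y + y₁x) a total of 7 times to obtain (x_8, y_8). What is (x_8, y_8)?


Step 1: Find the fundamental solution (x₁, y₁) of x² - 195y² = 1.
  Expand √195 as a continued fraction. a₀ = ⌊√195⌋ = 13; iterate m_{k+1} = d_k·a_k − m_k, d_{k+1} = (195 − m_{k+1}²)/d_k, a_{k+1} = ⌊(a₀ + m_{k+1})/d_{k+1}⌋ (starting m₀ = 0, d₀ = 1), with convergents p_k = a_k·p_{k-1} + p_{k-2}, q_k = a_k·q_{k-1} + q_{k-2} (p₋₁ = 1, q₋₁ = 0):
  k = 0: a₀ = 13; p₀/q₀ = 13/1; p₀² − 195·q₀² = 169 − 195 = -26.
  k = 1: m = 13, d = 26, a = ⌊(13 + 13)/26⌋ = 1; p/q = (1·13 + 1)/(1·1 + 0) = 14/1; p² − 195·q² = 196 − 195 = 1.
  The first convergent with p² − 195·q² = 1 gives the fundamental solution (x₁, y₁) = (14, 1).
Step 2: Apply the recurrence (x_{n+1}, y_{n+1}) = (x₁x_n + 195y₁y_n, x₁y_n + y₁x_n) repeatedly.
  From (x_1, y_1) = (14, 1): x_2 = 14·14 + 195·1·1 = 391; y_2 = 14·1 + 1·14 = 28.
  From (x_2, y_2) = (391, 28): x_3 = 14·391 + 195·1·28 = 10934; y_3 = 14·28 + 1·391 = 783.
  From (x_3, y_3) = (10934, 783): x_4 = 14·10934 + 195·1·783 = 305761; y_4 = 14·783 + 1·10934 = 21896.
  From (x_4, y_4) = (305761, 21896): x_5 = 14·305761 + 195·1·21896 = 8550374; y_5 = 14·21896 + 1·305761 = 612305.
  From (x_5, y_5) = (8550374, 612305): x_6 = 14·8550374 + 195·1·612305 = 239104711; y_6 = 14·612305 + 1·8550374 = 17122644.
  From (x_6, y_6) = (239104711, 17122644): x_7 = 14·239104711 + 195·1·17122644 = 6686381534; y_7 = 14·17122644 + 1·239104711 = 478821727.
  From (x_7, y_7) = (6686381534, 478821727): x_8 = 14·6686381534 + 195·1·478821727 = 186979578241; y_8 = 14·478821727 + 1·6686381534 = 13389885712.
Step 3: Verify x_8² - 195·y_8² = 34961362679182240654081 - 34961362679182240654080 = 1 (should be 1). ✓

(x_1, y_1) = (14, 1); (x_8, y_8) = (186979578241, 13389885712).


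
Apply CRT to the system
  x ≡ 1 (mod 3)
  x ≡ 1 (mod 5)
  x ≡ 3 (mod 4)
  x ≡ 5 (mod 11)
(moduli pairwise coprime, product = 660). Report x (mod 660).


Product of moduli M = 3 · 5 · 4 · 11 = 660.
Merge one congruence at a time:
  Start: x ≡ 1 (mod 3).
  Combine with x ≡ 1 (mod 5); new modulus lcm = 15.
    Write x = 1 + 3·t and substitute into x ≡ 1 (mod 5): 3·t ≡ 1 − 1 = 0 (mod 5).
    The inverse of 3 mod 5 is 2 (since 3·2 = 6 = 1·5 + 1), so t ≡ 2·0 = 0 ≡ 0 (mod 5).
    Then x = 1 + 3·0 = 1, valid modulo lcm(3, 5) = 15: x ≡ 1 (mod 15).
  Combine with x ≡ 3 (mod 4); new modulus lcm = 60.
    Write x = 1 + 15·t and substitute into x ≡ 3 (mod 4): 15·t ≡ 3 − 1 = 2 (mod 4).
    Reduce coefficients mod 4: 3·t ≡ 2 (mod 4).
    The inverse of 3 mod 4 is 3 (since 3·3 = 9 = 2·4 + 1), so t ≡ 3·2 = 6 ≡ 2 (mod 4).
    Then x = 1 + 15·2 = 31, valid modulo lcm(15, 4) = 60: x ≡ 31 (mod 60).
  Combine with x ≡ 5 (mod 11); new modulus lcm = 660.
    Write x = 31 + 60·t and substitute into x ≡ 5 (mod 11): 60·t ≡ 5 − 31 = -26 (mod 11).
    Reduce coefficients mod 11: 5·t ≡ 7 (mod 11).
    The inverse of 5 mod 11 is 9 (since 5·9 = 45 = 4·11 + 1), so t ≡ 9·7 = 63 ≡ 8 (mod 11).
    Then x = 31 + 60·8 = 511, valid modulo lcm(60, 11) = 660: x ≡ 511 (mod 660).
Verify against each original: 511 mod 3 = 1, 511 mod 5 = 1, 511 mod 4 = 3, 511 mod 11 = 5.

x ≡ 511 (mod 660).


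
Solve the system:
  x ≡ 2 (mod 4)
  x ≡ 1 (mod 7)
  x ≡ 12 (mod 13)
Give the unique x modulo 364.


Moduli 4, 7, 13 are pairwise coprime; by CRT there is a unique solution modulo M = 4 · 7 · 13 = 364.
Solve pairwise, accumulating the modulus:
  Start with x ≡ 2 (mod 4).
  Combine with x ≡ 1 (mod 7): since gcd(4, 7) = 1, we get a unique residue mod 28.
    Write x = 2 + 4·t and substitute into x ≡ 1 (mod 7): 4·t ≡ 1 − 2 = -1 (mod 7).
    Reduce coefficients mod 7: 4·t ≡ 6 (mod 7).
    The inverse of 4 mod 7 is 2 (since 4·2 = 8 = 1·7 + 1), so t ≡ 2·6 = 12 ≡ 5 (mod 7).
    Then x = 2 + 4·5 = 22, valid modulo lcm(4, 7) = 28: x ≡ 22 (mod 28).
  Combine with x ≡ 12 (mod 13): since gcd(28, 13) = 1, we get a unique residue mod 364.
    Write x = 22 + 28·t and substitute into x ≡ 12 (mod 13): 28·t ≡ 12 − 22 = -10 (mod 13).
    Reduce coefficients mod 13: 2·t ≡ 3 (mod 13).
    The inverse of 2 mod 13 is 7 (since 2·7 = 14 = 1·13 + 1), so t ≡ 7·3 = 21 ≡ 8 (mod 13).
    Then x = 22 + 28·8 = 246, valid modulo lcm(28, 13) = 364: x ≡ 246 (mod 364).
Verify: 246 mod 4 = 2 ✓, 246 mod 7 = 1 ✓, 246 mod 13 = 12 ✓.

x ≡ 246 (mod 364).


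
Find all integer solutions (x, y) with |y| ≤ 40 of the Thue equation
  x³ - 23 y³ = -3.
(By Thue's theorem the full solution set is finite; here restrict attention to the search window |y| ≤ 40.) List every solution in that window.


The equation is x³ - 23y³ = -3. For fixed y, x³ = 23·y³ − 3, so a solution requires the RHS to be a perfect cube.
Strategy: iterate y from -40 to 40, compute RHS = 23·y³ − 3, and check whether it is a (positive or negative) perfect cube.
Check small values of y:
  y = 0: RHS = -3 is not a perfect cube.
  y = 1: RHS = 20 is not a perfect cube.
  y = -1: RHS = -26 is not a perfect cube.
  y = 2: RHS = 181 is not a perfect cube.
  y = -2: RHS = -187 is not a perfect cube.
  y = 3: RHS = 618 is not a perfect cube.
  y = -3: RHS = -624 is not a perfect cube.
Continuing the search up to |y| = 40 finds no solutions either.
No (x, y) in the scanned range satisfies the equation.

No integer solutions with |y| ≤ 40.


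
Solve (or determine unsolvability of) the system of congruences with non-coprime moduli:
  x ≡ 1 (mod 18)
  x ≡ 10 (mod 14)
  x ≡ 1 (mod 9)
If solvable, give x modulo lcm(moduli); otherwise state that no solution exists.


Moduli 18, 14, 9 are not pairwise coprime, so CRT works modulo lcm(m_i) when all pairwise compatibility conditions hold.
Pairwise compatibility: gcd(m_i, m_j) must divide a_i - a_j for every pair.
Merge one congruence at a time:
  Start: x ≡ 1 (mod 18).
  Combine with x ≡ 10 (mod 14): gcd(18, 14) = 2, and 10 - 1 = 9 is NOT divisible by 2.
    ⇒ system is inconsistent (no integer solution).

No solution (the system is inconsistent).


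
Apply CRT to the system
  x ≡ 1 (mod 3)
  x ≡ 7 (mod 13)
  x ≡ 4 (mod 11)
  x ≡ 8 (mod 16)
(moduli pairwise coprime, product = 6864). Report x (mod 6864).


Product of moduli M = 3 · 13 · 11 · 16 = 6864.
Merge one congruence at a time:
  Start: x ≡ 1 (mod 3).
  Combine with x ≡ 7 (mod 13); new modulus lcm = 39.
    Write x = 1 + 3·t and substitute into x ≡ 7 (mod 13): 3·t ≡ 7 − 1 = 6 (mod 13).
    The inverse of 3 mod 13 is 9 (since 3·9 = 27 = 2·13 + 1), so t ≡ 9·6 = 54 ≡ 2 (mod 13).
    Then x = 1 + 3·2 = 7, valid modulo lcm(3, 13) = 39: x ≡ 7 (mod 39).
  Combine with x ≡ 4 (mod 11); new modulus lcm = 429.
    Write x = 7 + 39·t and substitute into x ≡ 4 (mod 11): 39·t ≡ 4 − 7 = -3 (mod 11).
    Reduce coefficients mod 11: 6·t ≡ 8 (mod 11).
    The inverse of 6 mod 11 is 2 (since 6·2 = 12 = 1·11 + 1), so t ≡ 2·8 = 16 ≡ 5 (mod 11).
    Then x = 7 + 39·5 = 202, valid modulo lcm(39, 11) = 429: x ≡ 202 (mod 429).
  Combine with x ≡ 8 (mod 16); new modulus lcm = 6864.
    Write x = 202 + 429·t and substitute into x ≡ 8 (mod 16): 429·t ≡ 8 − 202 = -194 (mod 16).
    Reduce coefficients mod 16: 13·t ≡ 14 (mod 16).
    The inverse of 13 mod 16 is 5 (since 13·5 = 65 = 4·16 + 1), so t ≡ 5·14 = 70 ≡ 6 (mod 16).
    Then x = 202 + 429·6 = 2776, valid modulo lcm(429, 16) = 6864: x ≡ 2776 (mod 6864).
Verify against each original: 2776 mod 3 = 1, 2776 mod 13 = 7, 2776 mod 11 = 4, 2776 mod 16 = 8.

x ≡ 2776 (mod 6864).


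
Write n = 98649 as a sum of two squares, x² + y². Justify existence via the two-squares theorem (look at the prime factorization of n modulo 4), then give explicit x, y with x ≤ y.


Step 1: Factor n = 98649 = 3^2 · 97 · 113.
Step 2: Check the mod-4 condition on each prime factor: 3 ≡ 3 (mod 4), exponent 2 (must be even); 97 ≡ 1 (mod 4), exponent 1; 113 ≡ 1 (mod 4), exponent 1.
All primes ≡ 3 (mod 4) appear to even exponent (or don't appear), so by the two-squares theorem n IS expressible as a sum of two squares.
Step 3: Build a representation. Group n = k² · m with k = 3 and m = 97 · 113 = 10961 (a product of primes ≡ 1 (mod 4)); a representation of m scales to one of n via (k·x)² + (k·y)² = k²(x² + y²). Each prime p ≡ 1 (mod 4) is itself a sum of two squares; find a² by testing p − a² for a perfect square:
  97: 97 − 1² = 96, 97 − 2² = 93, 97 − 3² = 88, 97 − 4² = 81 = 9² ⇒ 97 = 4² + 9².
  113: 113 − 1² = 112, 113 − 2² = 109, 113 − 3² = 104, 113 − 4² = 97, 113 − 5² = 88, 113 − 6² = 77, 113 − 7² = 64 = 8² ⇒ 113 = 7² + 8².
  Combine using the Brahmagupta–Fibonacci identity (a² + b²)(c² + d²) = (ac − bd)² + (ad + bc)² = (ac + bd)² + (ad − bc)²:
  97 · 113 = 10961: from (4² + 9²)(7² + 8²), take (4·7 − 9·8, 4·8 + 9·7) = (28 − 72, 32 + 63) = (-44, 95); dropping signs (only squares matter) gives (44, 95); check 44² + 95² = 1936 + 9025 = 10961 ✓.
  Scale by k = 3: (3·44, 3·95) = (132, 285).
Step 4: Order so x ≤ y and verify: 132² + 285² = 17424 + 81225 = 98649 = n. ✓

n = 98649 = 132² + 285² (one valid representation with x ≤ y).


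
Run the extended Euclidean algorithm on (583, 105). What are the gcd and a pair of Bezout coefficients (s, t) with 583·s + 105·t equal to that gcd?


Euclidean algorithm on (583, 105) — divide until remainder is 0:
  583 = 5 · 105 + 58
  105 = 1 · 58 + 47
  58 = 1 · 47 + 11
  47 = 4 · 11 + 3
  11 = 3 · 3 + 2
  3 = 1 · 2 + 1
  2 = 2 · 1 + 0
gcd(583, 105) = 1.
Track Bezout coefficients alongside the remainders: start with r₀ = 583 = a·1 + b·0 (s = 1, t = 0) and r₁ = 105 = a·0 + b·1 (s = 0, t = 1); each new remainder r_{k+1} = r_{k-1} − q_k·r_k inherits s_{k+1} = s_{k-1} − q_k·s_k, t_{k+1} = t_{k-1} − q_k·t_k, so r_k = a·s_k + b·t_k at every step:
  q = 5: r = 58, s = 1 − 5·0 = 1, t = 0 − 5·1 = -5  (check: 583·1 + 105·(-5) = 58)
  q = 1: r = 47, s = 0 − 1·1 = -1, t = 1 − 1·(-5) = 6  (check: 583·(-1) + 105·6 = 47)
  q = 1: r = 11, s = 1 − 1·(-1) = 2, t = -5 − 1·6 = -11  (check: 583·2 + 105·(-11) = 11)
  q = 4: r = 3, s = -1 − 4·2 = -9, t = 6 − 4·(-11) = 50  (check: 583·(-9) + 105·50 = 3)
  q = 3: r = 2, s = 2 − 3·(-9) = 29, t = -11 − 3·50 = -161  (check: 583·29 + 105·(-161) = 2)
  q = 1: r = 1, s = -9 − 1·29 = -38, t = 50 − 1·(-161) = 211  (check: 583·(-38) + 105·211 = 1)
The row with r = 1 (the gcd) gives the Bezout coefficients s = -38, t = 211.
Result: 583 · (-38) + 105 · (211) = 1.

gcd(583, 105) = 1; s = -38, t = 211 (check: 583·(-38) + 105·211 = 1).


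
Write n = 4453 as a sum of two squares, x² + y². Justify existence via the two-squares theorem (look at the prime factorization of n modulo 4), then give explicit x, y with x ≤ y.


Step 1: Factor n = 4453 = 61 · 73.
Step 2: Check the mod-4 condition on each prime factor: 61 ≡ 1 (mod 4), exponent 1; 73 ≡ 1 (mod 4), exponent 1.
All primes ≡ 3 (mod 4) appear to even exponent (or don't appear), so by the two-squares theorem n IS expressible as a sum of two squares.
Step 3: Build a representation. Here n = 61 · 73 is a product of primes ≡ 1 (mod 4). Each prime p ≡ 1 (mod 4) is itself a sum of two squares; find a² by testing p − a² for a perfect square:
  61: 61 − 1² = 60, 61 − 2² = 57, 61 − 3² = 52, 61 − 4² = 45, 61 − 5² = 36 = 6² ⇒ 61 = 5² + 6².
  73: 73 − 1² = 72, 73 − 2² = 69, 73 − 3² = 64 = 8² ⇒ 73 = 3² + 8².
  Combine using the Brahmagupta–Fibonacci identity (a² + b²)(c² + d²) = (ac − bd)² + (ad + bc)² = (ac + bd)² + (ad − bc)²:
  61 · 73 = 4453: from (5² + 6²)(3² + 8²), take (5·3 − 6·8, 5·8 + 6·3) = (15 − 48, 40 + 18) = (-33, 58); dropping signs (only squares matter) gives (33, 58); check 33² + 58² = 1089 + 3364 = 4453 ✓.
Step 4: Order so x ≤ y and verify: 33² + 58² = 1089 + 3364 = 4453 = n. ✓

n = 4453 = 33² + 58² (one valid representation with x ≤ y).


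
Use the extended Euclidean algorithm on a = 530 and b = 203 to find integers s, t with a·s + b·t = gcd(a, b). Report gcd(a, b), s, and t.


Euclidean algorithm on (530, 203) — divide until remainder is 0:
  530 = 2 · 203 + 124
  203 = 1 · 124 + 79
  124 = 1 · 79 + 45
  79 = 1 · 45 + 34
  45 = 1 · 34 + 11
  34 = 3 · 11 + 1
  11 = 11 · 1 + 0
gcd(530, 203) = 1.
Track Bezout coefficients alongside the remainders: start with r₀ = 530 = a·1 + b·0 (s = 1, t = 0) and r₁ = 203 = a·0 + b·1 (s = 0, t = 1); each new remainder r_{k+1} = r_{k-1} − q_k·r_k inherits s_{k+1} = s_{k-1} − q_k·s_k, t_{k+1} = t_{k-1} − q_k·t_k, so r_k = a·s_k + b·t_k at every step:
  q = 2: r = 124, s = 1 − 2·0 = 1, t = 0 − 2·1 = -2  (check: 530·1 + 203·(-2) = 124)
  q = 1: r = 79, s = 0 − 1·1 = -1, t = 1 − 1·(-2) = 3  (check: 530·(-1) + 203·3 = 79)
  q = 1: r = 45, s = 1 − 1·(-1) = 2, t = -2 − 1·3 = -5  (check: 530·2 + 203·(-5) = 45)
  q = 1: r = 34, s = -1 − 1·2 = -3, t = 3 − 1·(-5) = 8  (check: 530·(-3) + 203·8 = 34)
  q = 1: r = 11, s = 2 − 1·(-3) = 5, t = -5 − 1·8 = -13  (check: 530·5 + 203·(-13) = 11)
  q = 3: r = 1, s = -3 − 3·5 = -18, t = 8 − 3·(-13) = 47  (check: 530·(-18) + 203·47 = 1)
The row with r = 1 (the gcd) gives the Bezout coefficients s = -18, t = 47.
Result: 530 · (-18) + 203 · (47) = 1.

gcd(530, 203) = 1; s = -18, t = 47 (check: 530·(-18) + 203·47 = 1).


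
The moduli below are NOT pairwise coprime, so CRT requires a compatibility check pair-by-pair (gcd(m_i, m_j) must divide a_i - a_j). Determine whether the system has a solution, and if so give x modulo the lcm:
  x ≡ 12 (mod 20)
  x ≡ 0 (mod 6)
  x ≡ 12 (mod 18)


Moduli 20, 6, 18 are not pairwise coprime, so CRT works modulo lcm(m_i) when all pairwise compatibility conditions hold.
Pairwise compatibility: gcd(m_i, m_j) must divide a_i - a_j for every pair.
Merge one congruence at a time:
  Start: x ≡ 12 (mod 20).
  Combine with x ≡ 0 (mod 6): gcd(20, 6) = 2; 0 - 12 = -12, which IS divisible by 2, so compatible.
    Write x = 12 + 20·t and substitute into x ≡ 0 (mod 6): 20·t ≡ 0 − 12 = -12 (mod 6).
    Divide the congruence (and modulus) by g = 2: 10·t ≡ -6 (mod 3).
    Reduce coefficients mod 3: 1·t ≡ 0 (mod 3).
    So t ≡ 0 (mod 3).
    Then x = 12 + 20·0 = 12, valid modulo lcm(20, 6) = 60: x ≡ 12 (mod 60).
  Combine with x ≡ 12 (mod 18): gcd(60, 18) = 6; 12 - 12 = 0, which IS divisible by 6, so compatible.
    Write x = 12 + 60·t and substitute into x ≡ 12 (mod 18): 60·t ≡ 12 − 12 = 0 (mod 18).
    Divide the congruence (and modulus) by g = 6: 10·t ≡ 0 (mod 3).
    Reduce coefficients mod 3: 1·t ≡ 0 (mod 3).
    So t ≡ 0 (mod 3).
    Then x = 12 + 60·0 = 12, valid modulo lcm(60, 18) = 180: x ≡ 12 (mod 180).
Verify: 12 mod 20 = 12, 12 mod 6 = 0, 12 mod 18 = 12.

x ≡ 12 (mod 180).


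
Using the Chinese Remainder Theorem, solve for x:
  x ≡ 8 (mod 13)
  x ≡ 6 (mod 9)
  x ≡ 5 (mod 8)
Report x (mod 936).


Moduli 13, 9, 8 are pairwise coprime; by CRT there is a unique solution modulo M = 13 · 9 · 8 = 936.
Solve pairwise, accumulating the modulus:
  Start with x ≡ 8 (mod 13).
  Combine with x ≡ 6 (mod 9): since gcd(13, 9) = 1, we get a unique residue mod 117.
    Write x = 8 + 13·t and substitute into x ≡ 6 (mod 9): 13·t ≡ 6 − 8 = -2 (mod 9).
    Reduce coefficients mod 9: 4·t ≡ 7 (mod 9).
    The inverse of 4 mod 9 is 7 (since 4·7 = 28 = 3·9 + 1), so t ≡ 7·7 = 49 ≡ 4 (mod 9).
    Then x = 8 + 13·4 = 60, valid modulo lcm(13, 9) = 117: x ≡ 60 (mod 117).
  Combine with x ≡ 5 (mod 8): since gcd(117, 8) = 1, we get a unique residue mod 936.
    Write x = 60 + 117·t and substitute into x ≡ 5 (mod 8): 117·t ≡ 5 − 60 = -55 (mod 8).
    Reduce coefficients mod 8: 5·t ≡ 1 (mod 8).
    The inverse of 5 mod 8 is 5 (since 5·5 = 25 = 3·8 + 1), so t ≡ 5·1 = 5 ≡ 5 (mod 8).
    Then x = 60 + 117·5 = 645, valid modulo lcm(117, 8) = 936: x ≡ 645 (mod 936).
Verify: 645 mod 13 = 8 ✓, 645 mod 9 = 6 ✓, 645 mod 8 = 5 ✓.

x ≡ 645 (mod 936).


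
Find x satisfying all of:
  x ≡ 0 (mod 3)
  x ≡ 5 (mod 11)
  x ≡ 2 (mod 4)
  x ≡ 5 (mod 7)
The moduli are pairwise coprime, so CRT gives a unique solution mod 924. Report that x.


Product of moduli M = 3 · 11 · 4 · 7 = 924.
Merge one congruence at a time:
  Start: x ≡ 0 (mod 3).
  Combine with x ≡ 5 (mod 11); new modulus lcm = 33.
    Write x = 0 + 3·t and substitute into x ≡ 5 (mod 11): 3·t ≡ 5 − 0 = 5 (mod 11).
    The inverse of 3 mod 11 is 4 (since 3·4 = 12 = 1·11 + 1), so t ≡ 4·5 = 20 ≡ 9 (mod 11).
    Then x = 0 + 3·9 = 27, valid modulo lcm(3, 11) = 33: x ≡ 27 (mod 33).
  Combine with x ≡ 2 (mod 4); new modulus lcm = 132.
    Write x = 27 + 33·t and substitute into x ≡ 2 (mod 4): 33·t ≡ 2 − 27 = -25 (mod 4).
    Reduce coefficients mod 4: 1·t ≡ 3 (mod 4).
    So t ≡ 3 (mod 4).
    Then x = 27 + 33·3 = 126, valid modulo lcm(33, 4) = 132: x ≡ 126 (mod 132).
  Combine with x ≡ 5 (mod 7); new modulus lcm = 924.
    Write x = 126 + 132·t and substitute into x ≡ 5 (mod 7): 132·t ≡ 5 − 126 = -121 (mod 7).
    Reduce coefficients mod 7: 6·t ≡ 5 (mod 7).
    The inverse of 6 mod 7 is 6 (since 6·6 = 36 = 5·7 + 1), so t ≡ 6·5 = 30 ≡ 2 (mod 7).
    Then x = 126 + 132·2 = 390, valid modulo lcm(132, 7) = 924: x ≡ 390 (mod 924).
Verify against each original: 390 mod 3 = 0, 390 mod 11 = 5, 390 mod 4 = 2, 390 mod 7 = 5.

x ≡ 390 (mod 924).


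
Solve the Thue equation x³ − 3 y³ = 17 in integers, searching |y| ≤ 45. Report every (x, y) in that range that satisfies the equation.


The equation is x³ - 3y³ = 17. For fixed y, x³ = 3·y³ + 17, so a solution requires the RHS to be a perfect cube.
Strategy: iterate y from -45 to 45, compute RHS = 3·y³ + 17, and check whether it is a (positive or negative) perfect cube.
Check small values of y:
  y = 0: RHS = 17 is not a perfect cube.
  y = 1: RHS = 20 is not a perfect cube.
  y = -1: RHS = 14 is not a perfect cube.
  y = 2: RHS = 41 is not a perfect cube.
  y = -2: RHS = -7 is not a perfect cube.
  y = 3: RHS = 98 is not a perfect cube.
  y = -3: RHS = -64 = (-4)³ ⇒ x = -4 works.
Continuing the search up to |y| = 45 finds no further solutions beyond those listed.
Collected solutions: (-4, -3).

Solutions (with |y| ≤ 45): (-4, -3).


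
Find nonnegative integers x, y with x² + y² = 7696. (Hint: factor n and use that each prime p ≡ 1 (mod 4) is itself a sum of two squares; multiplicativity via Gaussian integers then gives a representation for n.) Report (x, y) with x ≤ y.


Step 1: Factor n = 7696 = 2^4 · 13 · 37.
Step 2: Check the mod-4 condition on each prime factor: 2 = 2 (special); 13 ≡ 1 (mod 4), exponent 1; 37 ≡ 1 (mod 4), exponent 1.
All primes ≡ 3 (mod 4) appear to even exponent (or don't appear), so by the two-squares theorem n IS expressible as a sum of two squares.
Step 3: Build a representation. Group n = k² · m with k = 4 and m = 13 · 37 = 481 (a product of primes ≡ 1 (mod 4)); a representation of m scales to one of n via (k·x)² + (k·y)² = k²(x² + y²). Each prime p ≡ 1 (mod 4) is itself a sum of two squares; find a² by testing p − a² for a perfect square:
  13: 13 − 1² = 12, 13 − 2² = 9 = 3² ⇒ 13 = 2² + 3².
  37: 37 − 1² = 36 = 6² ⇒ 37 = 1² + 6².
  Combine using the Brahmagupta–Fibonacci identity (a² + b²)(c² + d²) = (ac − bd)² + (ad + bc)² = (ac + bd)² + (ad − bc)²:
  13 · 37 = 481: from (2² + 3²)(1² + 6²), take (2·1 − 3·6, 2·6 + 3·1) = (2 − 18, 12 + 3) = (-16, 15); dropping signs (only squares matter) gives (16, 15); check 16² + 15² = 256 + 225 = 481 ✓.
  Scale by k = 4: (4·16, 4·15) = (64, 60).
Step 4: Order so x ≤ y and verify: 60² + 64² = 3600 + 4096 = 7696 = n. ✓

n = 7696 = 60² + 64² (one valid representation with x ≤ y).
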